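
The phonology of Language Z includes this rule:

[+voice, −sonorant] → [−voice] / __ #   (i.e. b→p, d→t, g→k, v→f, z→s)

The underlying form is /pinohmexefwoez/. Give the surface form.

pinohmexefwoes

/z/ is a voiced obstruent in word-final position, so it devoices to [s].
Surface form: [pinohmexefwoes].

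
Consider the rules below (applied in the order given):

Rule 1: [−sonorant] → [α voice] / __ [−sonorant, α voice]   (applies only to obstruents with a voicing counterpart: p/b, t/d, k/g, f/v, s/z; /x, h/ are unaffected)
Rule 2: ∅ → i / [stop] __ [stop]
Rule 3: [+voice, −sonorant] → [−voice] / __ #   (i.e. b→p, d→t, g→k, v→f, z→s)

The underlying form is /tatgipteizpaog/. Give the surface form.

tadigipiteispaok

Rule 1 (regressive voicing assimilation): /t/ precedes the voiced obstruent /g/, so it voices to [d] by assimilation. /z/ precedes the voiceless obstruent /p/, so it devoices to [s] by assimilation. /tatgipteizpaog/ → tadgipteispaog.
Rule 2 (stop-cluster i-epenthesis): /d/ and /g/ form a stop–stop cluster, so [i] is inserted between them. /p/ and /t/ form a stop–stop cluster, so [i] is inserted between them. /tadgipteispaog/ → tadigipiteispaog.
Rule 3 (final devoicing): /g/ is a voiced obstruent in word-final position, so it devoices to [k]. /tadigipiteispaog/ → tadigipiteispaok.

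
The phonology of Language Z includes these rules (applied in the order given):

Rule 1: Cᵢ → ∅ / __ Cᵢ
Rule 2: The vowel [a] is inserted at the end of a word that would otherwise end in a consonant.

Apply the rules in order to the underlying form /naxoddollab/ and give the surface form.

Rule 1 (degemination): /dd/ is a geminate; the first /d/ deletes. /ll/ is a geminate; the first /l/ deletes. /naxoddollab/ → naxodolab.
Rule 2 (final a-epenthesis): the form ends in the consonant /b/, so [a] is inserted word-finally. /naxodolab/ → naxodolaba.

naxodolaba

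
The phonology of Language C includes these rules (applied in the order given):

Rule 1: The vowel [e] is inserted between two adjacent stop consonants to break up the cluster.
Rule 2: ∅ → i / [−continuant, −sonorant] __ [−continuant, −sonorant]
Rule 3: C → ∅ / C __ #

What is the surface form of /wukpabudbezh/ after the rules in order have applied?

Rule 1 (stop-cluster e-epenthesis): /k/ and /p/ form a stop–stop cluster, so [e] is inserted between them. /d/ and /b/ form a stop–stop cluster, so [e] is inserted between them. /wukpabudbezh/ → wukepabudebezh.
Rule 2 (stop-cluster i-epenthesis): no segment meets the environment; /wukepabudebezh/ is unchanged.
Rule 3 (final cluster simplification): /h/ is the second consonant of a word-final cluster /zh/, so it deletes. /wukepabudebezh/ → wukepabudebez.

wukepabudebez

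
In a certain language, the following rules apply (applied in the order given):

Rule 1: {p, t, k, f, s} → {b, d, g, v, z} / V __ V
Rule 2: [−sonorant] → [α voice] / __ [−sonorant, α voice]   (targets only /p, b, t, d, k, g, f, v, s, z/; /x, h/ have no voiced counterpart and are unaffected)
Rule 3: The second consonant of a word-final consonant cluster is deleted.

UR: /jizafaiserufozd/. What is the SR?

jizavaizeruvoz

Rule 1 (intervocalic voicing): /f/ is a voiceless obstruent between vowels /a/ and /a/, so it voices to [v]. /s/ is a voiceless obstruent between vowels /i/ and /e/, so it voices to [z]. /f/ is a voiceless obstruent between vowels /u/ and /o/, so it voices to [v]. /jizafaiserufozd/ → jizavaizeruvozd.
Rule 2 (regressive voicing assimilation): no segment meets the environment; /jizavaizeruvozd/ is unchanged.
Rule 3 (final cluster simplification): /d/ is the second consonant of a word-final cluster /zd/, so it deletes. /jizavaizeruvozd/ → jizavaizeruvoz.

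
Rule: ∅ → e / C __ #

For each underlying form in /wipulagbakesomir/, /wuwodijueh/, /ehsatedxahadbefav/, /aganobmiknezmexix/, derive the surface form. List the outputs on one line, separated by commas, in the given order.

/wipulagbakesomir/: the form ends in the consonant /r/, so [e] is inserted word-finally. → [wipulagbakesomire].
/wuwodijueh/: the form ends in the consonant /h/, so [e] is inserted word-finally. → [wuwodijuehe].
/ehsatedxahadbefav/: the form ends in the consonant /v/, so [e] is inserted word-finally. → [ehsatedxahadbefave].
/aganobmiknezmexix/: the form ends in the consonant /x/, so [e] is inserted word-finally. → [aganobmiknezmexixe].

wipulagbakesomire, wuwodijuehe, ehsatedxahadbefave, aganobmiknezmexixe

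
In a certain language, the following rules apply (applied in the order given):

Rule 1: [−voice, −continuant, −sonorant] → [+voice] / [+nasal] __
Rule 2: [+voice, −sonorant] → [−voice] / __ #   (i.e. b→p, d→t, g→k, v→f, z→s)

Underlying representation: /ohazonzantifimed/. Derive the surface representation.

Rule 1 (post-nasal voicing): /t/ is a voiceless stop immediately after the nasal /n/, so it voices to [d]. /ohazonzantifimed/ → ohazonzandifimed.
Rule 2 (final devoicing): /d/ is a voiced obstruent in word-final position, so it devoices to [t]. /ohazonzandifimed/ → ohazonzandifimet.

ohazonzandifimet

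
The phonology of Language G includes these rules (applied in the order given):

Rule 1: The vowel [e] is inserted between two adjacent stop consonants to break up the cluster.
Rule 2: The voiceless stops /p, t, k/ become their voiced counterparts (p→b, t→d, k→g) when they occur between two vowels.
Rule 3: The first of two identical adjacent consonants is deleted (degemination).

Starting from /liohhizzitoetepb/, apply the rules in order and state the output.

liohizidoedebeb

Rule 1 (stop-cluster e-epenthesis): /p/ and /b/ form a stop–stop cluster, so [e] is inserted between them. /liohhizzitoetepb/ → liohhizzitoetepeb.
Rule 2 (intervocalic voicing): /t/ is a voiceless stop between vowels /i/ and /o/, so it voices to [d]. /t/ is a voiceless stop between vowels /e/ and /e/, so it voices to [d]. /p/ is a voiceless stop between vowels /e/ and /e/, so it voices to [b]. /liohhizzitoetepeb/ → liohhizzidoedebeb.
Rule 3 (degemination): /hh/ is a geminate; the first /h/ deletes. /zz/ is a geminate; the first /z/ deletes. /liohhizzidoedebeb/ → liohizidoedebeb.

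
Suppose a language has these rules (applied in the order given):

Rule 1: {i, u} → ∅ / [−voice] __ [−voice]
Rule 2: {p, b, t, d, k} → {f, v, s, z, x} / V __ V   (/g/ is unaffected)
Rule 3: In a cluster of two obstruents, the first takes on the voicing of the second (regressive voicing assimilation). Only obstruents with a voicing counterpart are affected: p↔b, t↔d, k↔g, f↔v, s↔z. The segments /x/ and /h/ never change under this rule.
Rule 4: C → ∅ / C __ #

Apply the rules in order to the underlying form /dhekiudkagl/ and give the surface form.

Rule 1 (high vowel syncope): no segment meets the environment; /dhekiudkagl/ is unchanged.
Rule 2 (intervocalic spirantization): /k/ is a stop between vowels /e/ and /i/, so it spirantizes to the fricative [x]. /dhekiudkagl/ → dhexiudkagl.
Rule 3 (regressive voicing assimilation): /d/ precedes the voiceless obstruent /h/, so it devoices to [t] by assimilation. /d/ precedes the voiceless obstruent /k/, so it devoices to [t] by assimilation. /dhexiudkagl/ → thexiutkagl.
Rule 4 (final cluster simplification): /l/ is the second consonant of a word-final cluster /gl/, so it deletes. /thexiutkagl/ → thexiutkag.

thexiutkag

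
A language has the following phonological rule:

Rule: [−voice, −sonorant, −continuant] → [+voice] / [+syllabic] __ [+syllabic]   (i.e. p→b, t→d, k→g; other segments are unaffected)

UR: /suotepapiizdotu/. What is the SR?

suodebabiizdodu

/t/ is a voiceless stop between vowels /o/ and /e/, so it voices to [d].
/p/ is a voiceless stop between vowels /e/ and /a/, so it voices to [b].
/p/ is a voiceless stop between vowels /a/ and /i/, so it voices to [b].
/t/ is a voiceless stop between vowels /o/ and /u/, so it voices to [d].
Surface form: [suodebabiizdodu].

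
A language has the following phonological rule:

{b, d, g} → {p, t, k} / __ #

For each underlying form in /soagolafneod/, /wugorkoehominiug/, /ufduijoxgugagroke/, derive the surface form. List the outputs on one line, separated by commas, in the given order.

/soagolafneod/: /d/ is a voiced stop in word-final position, so it devoices to [t]. → [soagolafneot].
/wugorkoehominiug/: /g/ is a voiced stop in word-final position, so it devoices to [k]. → [wugorkoehominiuk].
/ufduijoxgugagroke/: the rule's environment is not met; surfaces unchanged as [ufduijoxgugagroke].

soagolafneot, wugorkoehominiuk, ufduijoxgugagroke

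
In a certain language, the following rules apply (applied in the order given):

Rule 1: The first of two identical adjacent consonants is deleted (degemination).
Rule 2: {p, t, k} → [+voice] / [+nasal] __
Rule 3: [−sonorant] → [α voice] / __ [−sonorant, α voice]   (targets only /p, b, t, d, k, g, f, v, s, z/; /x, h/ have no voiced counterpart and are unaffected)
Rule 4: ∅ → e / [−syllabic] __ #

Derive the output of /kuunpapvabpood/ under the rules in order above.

kuunbabvappoode

Rule 1 (degemination): no segment meets the environment; /kuunpapvabpood/ is unchanged.
Rule 2 (post-nasal voicing): /p/ is a voiceless stop immediately after the nasal /n/, so it voices to [b]. /kuunpapvabpood/ → kuunbapvabpood.
Rule 3 (regressive voicing assimilation): /p/ precedes the voiced obstruent /v/, so it voices to [b] by assimilation. /b/ precedes the voiceless obstruent /p/, so it devoices to [p] by assimilation. /kuunbapvabpood/ → kuunbabvappood.
Rule 4 (final e-epenthesis): the form ends in the consonant /d/, so [e] is inserted word-finally. /kuunbabvappood/ → kuunbabvappoode.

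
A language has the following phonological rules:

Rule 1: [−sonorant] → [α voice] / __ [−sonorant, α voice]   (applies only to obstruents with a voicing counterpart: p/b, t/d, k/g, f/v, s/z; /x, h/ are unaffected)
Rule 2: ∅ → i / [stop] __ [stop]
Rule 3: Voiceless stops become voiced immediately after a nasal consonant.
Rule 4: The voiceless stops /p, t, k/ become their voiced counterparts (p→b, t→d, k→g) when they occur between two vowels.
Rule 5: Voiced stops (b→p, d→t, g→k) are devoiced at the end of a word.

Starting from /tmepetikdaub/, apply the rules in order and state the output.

tmebedigidaup

Rule 1 (regressive voicing assimilation): /k/ precedes the voiced obstruent /d/, so it voices to [g] by assimilation. /tmepetikdaub/ → tmepetigdaub.
Rule 2 (stop-cluster i-epenthesis): /g/ and /d/ form a stop–stop cluster, so [i] is inserted between them. /tmepetigdaub/ → tmepetigidaub.
Rule 3 (post-nasal voicing): no segment meets the environment; /tmepetigidaub/ is unchanged.
Rule 4 (intervocalic voicing): /p/ is a voiceless stop between vowels /e/ and /e/, so it voices to [b]. /t/ is a voiceless stop between vowels /e/ and /i/, so it voices to [d]. /tmepetigidaub/ → tmebedigidaub.
Rule 5 (final devoicing): /b/ is a voiced stop in word-final position, so it devoices to [p]. /tmebedigidaub/ → tmebedigidaup.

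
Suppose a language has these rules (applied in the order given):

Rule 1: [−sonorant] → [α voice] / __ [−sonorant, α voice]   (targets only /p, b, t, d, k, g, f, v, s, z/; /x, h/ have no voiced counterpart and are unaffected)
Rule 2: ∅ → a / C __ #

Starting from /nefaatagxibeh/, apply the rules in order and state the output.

nefaatakxibeha

Rule 1 (regressive voicing assimilation): /g/ precedes the voiceless obstruent /x/, so it devoices to [k] by assimilation. /nefaatagxibeh/ → nefaatakxibeh.
Rule 2 (final a-epenthesis): the form ends in the consonant /h/, so [a] is inserted word-finally. /nefaatakxibeh/ → nefaatakxibeha.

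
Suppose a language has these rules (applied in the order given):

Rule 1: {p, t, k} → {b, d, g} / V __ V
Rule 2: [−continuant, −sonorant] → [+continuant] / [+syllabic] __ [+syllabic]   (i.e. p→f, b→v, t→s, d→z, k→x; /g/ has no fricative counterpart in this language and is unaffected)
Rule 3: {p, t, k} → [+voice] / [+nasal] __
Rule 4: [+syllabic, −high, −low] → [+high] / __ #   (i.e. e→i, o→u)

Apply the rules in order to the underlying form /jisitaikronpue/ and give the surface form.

Rule 1 (intervocalic voicing): /t/ is a voiceless stop between vowels /i/ and /a/, so it voices to [d]. /jisitaikronpue/ → jisidaikronpue.
Rule 2 (intervocalic spirantization): /d/ is a stop between vowels /i/ and /a/, so it spirantizes to the fricative [z]. /jisidaikronpue/ → jisizaikronpue.
Rule 3 (post-nasal voicing): /p/ is a voiceless stop immediately after the nasal /n/, so it voices to [b]. /jisizaikronpue/ → jisizaikronbue.
Rule 4 (final vowel raising): /e/ is a mid vowel in word-final position, so it raises to [i]. /jisizaikronbue/ → jisizaikronbui.

jisizaikronbui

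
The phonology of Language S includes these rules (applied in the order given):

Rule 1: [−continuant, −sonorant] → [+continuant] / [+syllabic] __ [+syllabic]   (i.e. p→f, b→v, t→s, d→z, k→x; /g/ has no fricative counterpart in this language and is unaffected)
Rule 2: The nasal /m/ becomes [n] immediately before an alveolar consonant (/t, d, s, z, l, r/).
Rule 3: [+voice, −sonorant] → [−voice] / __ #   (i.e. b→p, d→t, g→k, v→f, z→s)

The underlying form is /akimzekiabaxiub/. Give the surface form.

Rule 1 (intervocalic spirantization): /k/ is a stop between vowels /a/ and /i/, so it spirantizes to the fricative [x]. /k/ is a stop between vowels /e/ and /i/, so it spirantizes to the fricative [x]. /b/ is a stop between vowels /a/ and /a/, so it spirantizes to the fricative [v]. /akimzekiabaxiub/ → aximzexiavaxiub.
Rule 2 (nasal place assimilation): /m/ precedes the alveolar consonant /z/, so it assimilates in place to [n]. /aximzexiavaxiub/ → axinzexiavaxiub.
Rule 3 (final devoicing): /b/ is a voiced obstruent in word-final position, so it devoices to [p]. /axinzexiavaxiub/ → axinzexiavaxiup.

axinzexiavaxiup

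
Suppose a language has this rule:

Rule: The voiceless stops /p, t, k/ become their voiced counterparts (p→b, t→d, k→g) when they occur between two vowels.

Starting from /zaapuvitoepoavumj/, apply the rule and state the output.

zaabuvidoeboavumj

/p/ is a voiceless stop between vowels /a/ and /u/, so it voices to [b].
/t/ is a voiceless stop between vowels /i/ and /o/, so it voices to [d].
/p/ is a voiceless stop between vowels /e/ and /o/, so it voices to [b].
Surface form: [zaabuvidoeboavumj].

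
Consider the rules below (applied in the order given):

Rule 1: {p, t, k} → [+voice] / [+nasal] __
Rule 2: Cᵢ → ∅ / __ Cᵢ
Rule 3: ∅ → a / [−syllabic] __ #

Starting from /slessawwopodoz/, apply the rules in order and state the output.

Rule 1 (post-nasal voicing): no segment meets the environment; /slessawwopodoz/ is unchanged.
Rule 2 (degemination): /ss/ is a geminate; the first /s/ deletes. /ww/ is a geminate; the first /w/ deletes. /slessawwopodoz/ → slesawopodoz.
Rule 3 (final a-epenthesis): the form ends in the consonant /z/, so [a] is inserted word-finally. /slesawopodoz/ → slesawopodoza.

slesawopodoza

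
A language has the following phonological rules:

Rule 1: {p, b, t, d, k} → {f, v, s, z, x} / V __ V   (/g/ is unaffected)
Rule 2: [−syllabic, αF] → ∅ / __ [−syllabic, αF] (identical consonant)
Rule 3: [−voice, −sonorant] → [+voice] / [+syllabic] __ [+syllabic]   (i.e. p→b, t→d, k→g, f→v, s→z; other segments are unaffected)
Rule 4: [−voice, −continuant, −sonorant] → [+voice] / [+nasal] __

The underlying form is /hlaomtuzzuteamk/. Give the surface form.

hlaomduzuzeamg

Rule 1 (intervocalic spirantization): /t/ is a stop between vowels /u/ and /e/, so it spirantizes to the fricative [s]. /hlaomtuzzuteamk/ → hlaomtuzzuseamk.
Rule 2 (degemination): /zz/ is a geminate; the first /z/ deletes. /hlaomtuzzuseamk/ → hlaomtuzuseamk.
Rule 3 (intervocalic voicing): /s/ is a voiceless obstruent between vowels /u/ and /e/, so it voices to [z]. /hlaomtuzuseamk/ → hlaomtuzuzeamk.
Rule 4 (post-nasal voicing): /t/ is a voiceless stop immediately after the nasal /m/, so it voices to [d]. /k/ is a voiceless stop immediately after the nasal /m/, so it voices to [g]. /hlaomtuzuzeamk/ → hlaomduzuzeamg.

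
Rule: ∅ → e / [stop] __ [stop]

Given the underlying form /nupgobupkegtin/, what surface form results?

nupegobupekegetin

/p/ and /g/ form a stop–stop cluster, so [e] is inserted between them.
/p/ and /k/ form a stop–stop cluster, so [e] is inserted between them.
/g/ and /t/ form a stop–stop cluster, so [e] is inserted between them.
Surface form: [nupegobupekegetin].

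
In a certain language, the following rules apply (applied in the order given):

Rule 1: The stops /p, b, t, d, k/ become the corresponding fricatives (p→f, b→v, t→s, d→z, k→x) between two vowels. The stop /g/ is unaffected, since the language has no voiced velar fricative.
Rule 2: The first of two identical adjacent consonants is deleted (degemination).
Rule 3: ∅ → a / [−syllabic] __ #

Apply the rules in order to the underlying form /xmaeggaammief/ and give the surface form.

xmaegaamiefa

Rule 1 (intervocalic spirantization): no segment meets the environment; /xmaeggaammief/ is unchanged.
Rule 2 (degemination): /gg/ is a geminate; the first /g/ deletes. /mm/ is a geminate; the first /m/ deletes. /xmaeggaammief/ → xmaegaamief.
Rule 3 (final a-epenthesis): the form ends in the consonant /f/, so [a] is inserted word-finally. /xmaegaamief/ → xmaegaamiefa.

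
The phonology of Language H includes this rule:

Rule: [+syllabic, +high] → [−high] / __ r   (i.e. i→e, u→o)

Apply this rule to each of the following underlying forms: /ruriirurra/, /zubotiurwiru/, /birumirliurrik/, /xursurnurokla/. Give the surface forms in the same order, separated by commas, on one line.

rorierorra, zubotiorweru, berumerliorrik, xorsornorokla

/ruriirurra/: /u/ is a high vowel immediately before /r/, so it lowers to [o]. /i/ is a high vowel immediately before /r/, so it lowers to [e]. /u/ is a high vowel immediately before /r/, so it lowers to [o]. → [rorierorra].
/zubotiurwiru/: /u/ is a high vowel immediately before /r/, so it lowers to [o]. /i/ is a high vowel immediately before /r/, so it lowers to [e]. → [zubotiorweru].
/birumirliurrik/: /i/ is a high vowel immediately before /r/, so it lowers to [e]. /i/ is a high vowel immediately before /r/, so it lowers to [e]. /u/ is a high vowel immediately before /r/, so it lowers to [o]. → [berumerliorrik].
/xursurnurokla/: /u/ is a high vowel immediately before /r/, so it lowers to [o]. /u/ is a high vowel immediately before /r/, so it lowers to [o]. /u/ is a high vowel immediately before /r/, so it lowers to [o]. → [xorsornorokla].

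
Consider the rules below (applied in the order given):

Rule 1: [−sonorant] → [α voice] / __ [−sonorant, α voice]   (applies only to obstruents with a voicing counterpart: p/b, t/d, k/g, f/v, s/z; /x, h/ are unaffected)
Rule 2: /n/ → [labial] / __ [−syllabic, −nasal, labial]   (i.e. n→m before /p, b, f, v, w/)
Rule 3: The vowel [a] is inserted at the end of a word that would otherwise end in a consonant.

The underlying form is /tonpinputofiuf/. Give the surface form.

tompimputofiufa

Rule 1 (regressive voicing assimilation): no segment meets the environment; /tonpinputofiuf/ is unchanged.
Rule 2 (nasal place assimilation): /n/ precedes the labial consonant /p/, so it assimilates in place to [m]. /n/ precedes the labial consonant /p/, so it assimilates in place to [m]. /tonpinputofiuf/ → tompimputofiuf.
Rule 3 (final a-epenthesis): the form ends in the consonant /f/, so [a] is inserted word-finally. /tompimputofiuf/ → tompimputofiufa.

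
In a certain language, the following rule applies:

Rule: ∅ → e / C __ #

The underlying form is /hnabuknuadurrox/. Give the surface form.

the form ends in the consonant /x/, so [e] is inserted word-finally.
Surface form: [hnabuknuadurroxe].

hnabuknuadurroxe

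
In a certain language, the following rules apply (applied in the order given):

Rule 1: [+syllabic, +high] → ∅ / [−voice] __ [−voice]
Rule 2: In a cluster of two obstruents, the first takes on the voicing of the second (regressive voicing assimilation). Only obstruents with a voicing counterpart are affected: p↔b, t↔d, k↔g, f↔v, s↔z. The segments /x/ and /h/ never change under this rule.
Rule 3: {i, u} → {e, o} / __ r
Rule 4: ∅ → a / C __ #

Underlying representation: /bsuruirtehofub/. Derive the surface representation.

psoruertehofuba

Rule 1 (high vowel syncope): no segment meets the environment; /bsuruirtehofub/ is unchanged.
Rule 2 (regressive voicing assimilation): /b/ precedes the voiceless obstruent /s/, so it devoices to [p] by assimilation. /bsuruirtehofub/ → psuruirtehofub.
Rule 3 (pre-rhotic lowering): /u/ is a high vowel immediately before /r/, so it lowers to [o]. /i/ is a high vowel immediately before /r/, so it lowers to [e]. /psuruirtehofub/ → psoruertehofub.
Rule 4 (final a-epenthesis): the form ends in the consonant /b/, so [a] is inserted word-finally. /psoruertehofub/ → psoruertehofuba.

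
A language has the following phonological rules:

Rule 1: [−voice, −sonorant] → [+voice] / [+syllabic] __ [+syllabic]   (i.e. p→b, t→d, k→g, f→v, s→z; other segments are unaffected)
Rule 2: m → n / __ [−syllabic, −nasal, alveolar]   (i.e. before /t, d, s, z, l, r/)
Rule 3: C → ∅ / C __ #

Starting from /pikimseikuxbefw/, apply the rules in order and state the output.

piginseiguxbef

Rule 1 (intervocalic voicing): /k/ is a voiceless obstruent between vowels /i/ and /i/, so it voices to [g]. /k/ is a voiceless obstruent between vowels /i/ and /u/, so it voices to [g]. /pikimseikuxbefw/ → pigimseiguxbefw.
Rule 2 (nasal place assimilation): /m/ precedes the alveolar consonant /s/, so it assimilates in place to [n]. /pigimseiguxbefw/ → piginseiguxbefw.
Rule 3 (final cluster simplification): /w/ is the second consonant of a word-final cluster /fw/, so it deletes. /piginseiguxbefw/ → piginseiguxbef.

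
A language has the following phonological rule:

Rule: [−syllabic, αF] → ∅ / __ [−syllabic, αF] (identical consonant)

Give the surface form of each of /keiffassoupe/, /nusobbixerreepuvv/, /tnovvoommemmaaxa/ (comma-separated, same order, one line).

keifasoupe, nusobixereepuv, tnovoomemaaxa

/keiffassoupe/: /ff/ is a geminate; the first /f/ deletes. /ss/ is a geminate; the first /s/ deletes. → [keifasoupe].
/nusobbixerreepuvv/: /bb/ is a geminate; the first /b/ deletes. /rr/ is a geminate; the first /r/ deletes. /vv/ is a geminate; the first /v/ deletes. → [nusobixereepuv].
/tnovvoommemmaaxa/: /vv/ is a geminate; the first /v/ deletes. /mm/ is a geminate; the first /m/ deletes. /mm/ is a geminate; the first /m/ deletes. → [tnovoomemaaxa].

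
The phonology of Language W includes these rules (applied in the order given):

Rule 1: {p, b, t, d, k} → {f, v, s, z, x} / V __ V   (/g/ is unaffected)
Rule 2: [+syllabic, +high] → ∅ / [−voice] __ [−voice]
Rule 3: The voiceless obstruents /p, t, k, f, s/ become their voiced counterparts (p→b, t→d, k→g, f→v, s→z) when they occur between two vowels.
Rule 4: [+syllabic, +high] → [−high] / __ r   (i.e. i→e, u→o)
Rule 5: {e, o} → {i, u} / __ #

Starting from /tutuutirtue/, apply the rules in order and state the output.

Rule 1 (intervocalic spirantization): /t/ is a stop between vowels /u/ and /u/, so it spirantizes to the fricative [s]. /t/ is a stop between vowels /u/ and /i/, so it spirantizes to the fricative [s]. /tutuutirtue/ → tusuusirtue.
Rule 2 (high vowel syncope): /u/ is a high vowel flanked by voiceless consonants /t/ and /s/, so it deletes. /tusuusirtue/ → tsuusirtue.
Rule 3 (intervocalic voicing): /s/ is a voiceless obstruent between vowels /u/ and /i/, so it voices to [z]. /tsuusirtue/ → tsuuzirtue.
Rule 4 (pre-rhotic lowering): /i/ is a high vowel immediately before /r/, so it lowers to [e]. /tsuuzirtue/ → tsuuzertue.
Rule 5 (final vowel raising): /e/ is a mid vowel in word-final position, so it raises to [i]. /tsuuzertue/ → tsuuzertui.

tsuuzertui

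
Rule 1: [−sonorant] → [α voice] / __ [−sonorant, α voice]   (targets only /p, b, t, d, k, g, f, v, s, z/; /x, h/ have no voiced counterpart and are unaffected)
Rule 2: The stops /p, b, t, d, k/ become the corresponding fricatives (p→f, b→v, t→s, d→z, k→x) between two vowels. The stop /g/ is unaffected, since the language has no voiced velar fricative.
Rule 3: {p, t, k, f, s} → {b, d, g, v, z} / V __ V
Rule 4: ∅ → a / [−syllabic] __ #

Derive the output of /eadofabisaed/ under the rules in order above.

Rule 1 (regressive voicing assimilation): no segment meets the environment; /eadofabisaed/ is unchanged.
Rule 2 (intervocalic spirantization): /d/ is a stop between vowels /a/ and /o/, so it spirantizes to the fricative [z]. /b/ is a stop between vowels /a/ and /i/, so it spirantizes to the fricative [v]. /eadofabisaed/ → eazofavisaed.
Rule 3 (intervocalic voicing): /f/ is a voiceless obstruent between vowels /o/ and /a/, so it voices to [v]. /s/ is a voiceless obstruent between vowels /i/ and /a/, so it voices to [z]. /eazofavisaed/ → eazovavizaed.
Rule 4 (final a-epenthesis): the form ends in the consonant /d/, so [a] is inserted word-finally. /eazovavizaed/ → eazovavizaeda.

eazovavizaeda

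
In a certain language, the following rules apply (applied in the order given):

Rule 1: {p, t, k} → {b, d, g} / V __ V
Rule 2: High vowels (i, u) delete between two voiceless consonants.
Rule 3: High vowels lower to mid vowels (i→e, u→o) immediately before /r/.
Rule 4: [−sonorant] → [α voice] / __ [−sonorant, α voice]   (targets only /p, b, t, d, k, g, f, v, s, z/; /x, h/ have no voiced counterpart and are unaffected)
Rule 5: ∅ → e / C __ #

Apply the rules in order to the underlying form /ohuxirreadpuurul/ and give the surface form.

ohxerreatpuorule

Rule 1 (intervocalic voicing): no segment meets the environment; /ohuxirreadpuurul/ is unchanged.
Rule 2 (high vowel syncope): /u/ is a high vowel flanked by voiceless consonants /h/ and /x/, so it deletes. /ohuxirreadpuurul/ → ohxirreadpuurul.
Rule 3 (pre-rhotic lowering): /i/ is a high vowel immediately before /r/, so it lowers to [e]. /u/ is a high vowel immediately before /r/, so it lowers to [o]. /ohxirreadpuurul/ → ohxerreadpuorul.
Rule 4 (regressive voicing assimilation): /d/ precedes the voiceless obstruent /p/, so it devoices to [t] by assimilation. /ohxerreadpuorul/ → ohxerreatpuorul.
Rule 5 (final e-epenthesis): the form ends in the consonant /l/, so [e] is inserted word-finally. /ohxerreatpuorul/ → ohxerreatpuorule.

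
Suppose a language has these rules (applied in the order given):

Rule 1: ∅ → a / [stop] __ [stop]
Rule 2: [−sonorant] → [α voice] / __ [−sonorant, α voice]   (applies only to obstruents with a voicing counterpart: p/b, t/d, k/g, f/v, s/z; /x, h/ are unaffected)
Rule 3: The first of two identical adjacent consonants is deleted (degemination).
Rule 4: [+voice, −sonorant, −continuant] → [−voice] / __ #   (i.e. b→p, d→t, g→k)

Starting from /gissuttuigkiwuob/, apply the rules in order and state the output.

Rule 1 (stop-cluster a-epenthesis): /t/ and /t/ form a stop–stop cluster, so [a] is inserted between them. /g/ and /k/ form a stop–stop cluster, so [a] is inserted between them. /gissuttuigkiwuob/ → gissutatuigakiwuob.
Rule 2 (regressive voicing assimilation): no segment meets the environment; /gissutatuigakiwuob/ is unchanged.
Rule 3 (degemination): /ss/ is a geminate; the first /s/ deletes. /gissutatuigakiwuob/ → gisutatuigakiwuob.
Rule 4 (final devoicing): /b/ is a voiced stop in word-final position, so it devoices to [p]. /gisutatuigakiwuob/ → gisutatuigakiwuop.

gisutatuigakiwuop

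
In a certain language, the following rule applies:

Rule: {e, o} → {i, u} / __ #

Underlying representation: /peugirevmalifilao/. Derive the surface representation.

Scanning /peugirevmalifilao/: /e/ at position 2 is not in the conditioning environment; /e/ at position 7 is not in the conditioning environment; /o/ is a mid vowel in word-final position, so it raises to [u].
Result: [peugirevmalifilau].

peugirevmalifilau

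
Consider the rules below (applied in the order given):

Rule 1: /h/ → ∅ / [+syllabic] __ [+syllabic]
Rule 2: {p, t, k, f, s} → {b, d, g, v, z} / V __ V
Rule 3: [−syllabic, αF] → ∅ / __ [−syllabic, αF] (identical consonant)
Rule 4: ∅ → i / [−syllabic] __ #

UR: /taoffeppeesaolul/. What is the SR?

taofepeezaoluli

Rule 1 (intervocalic h-deletion): no segment meets the environment; /taoffeppeesaolul/ is unchanged.
Rule 2 (intervocalic voicing): /s/ is a voiceless obstruent between vowels /e/ and /a/, so it voices to [z]. /taoffeppeesaolul/ → taoffeppeezaolul.
Rule 3 (degemination): /ff/ is a geminate; the first /f/ deletes. /pp/ is a geminate; the first /p/ deletes. /taoffeppeezaolul/ → taofepeezaolul.
Rule 4 (final i-epenthesis): the form ends in the consonant /l/, so [i] is inserted word-finally. /taofepeezaolul/ → taofepeezaoluli.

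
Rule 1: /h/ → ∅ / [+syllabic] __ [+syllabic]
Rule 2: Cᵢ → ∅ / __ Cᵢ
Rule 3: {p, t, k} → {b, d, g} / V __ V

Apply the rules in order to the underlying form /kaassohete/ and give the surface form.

kaasoede

Rule 1 (intervocalic h-deletion): /h/ occurs between vowels /o/ and /e/, so it deletes. /kaassohete/ → kaassoete.
Rule 2 (degemination): /ss/ is a geminate; the first /s/ deletes. /kaassoete/ → kaasoete.
Rule 3 (intervocalic voicing): /t/ is a voiceless stop between vowels /e/ and /e/, so it voices to [d]. /kaasoete/ → kaasoede.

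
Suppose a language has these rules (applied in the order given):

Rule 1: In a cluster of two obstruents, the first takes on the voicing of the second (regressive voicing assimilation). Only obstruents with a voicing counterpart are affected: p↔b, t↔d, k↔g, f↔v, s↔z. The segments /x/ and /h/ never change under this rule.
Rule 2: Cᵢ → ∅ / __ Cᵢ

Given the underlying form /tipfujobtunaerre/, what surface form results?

tipfujoptunaere

Rule 1 (regressive voicing assimilation): /b/ precedes the voiceless obstruent /t/, so it devoices to [p] by assimilation. /tipfujobtunaerre/ → tipfujoptunaerre.
Rule 2 (degemination): /rr/ is a geminate; the first /r/ deletes. /tipfujoptunaerre/ → tipfujoptunaere.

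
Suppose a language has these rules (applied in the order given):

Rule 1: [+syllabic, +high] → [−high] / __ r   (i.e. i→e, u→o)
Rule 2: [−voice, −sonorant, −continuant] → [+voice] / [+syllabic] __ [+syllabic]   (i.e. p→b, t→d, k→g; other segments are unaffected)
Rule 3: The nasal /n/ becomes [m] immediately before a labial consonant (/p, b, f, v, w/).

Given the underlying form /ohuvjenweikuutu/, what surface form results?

ohuvjemweiguudu

Rule 1 (pre-rhotic lowering): no segment meets the environment; /ohuvjenweikuutu/ is unchanged.
Rule 2 (intervocalic voicing): /k/ is a voiceless stop between vowels /i/ and /u/, so it voices to [g]. /t/ is a voiceless stop between vowels /u/ and /u/, so it voices to [d]. /ohuvjenweikuutu/ → ohuvjenweiguudu.
Rule 3 (nasal place assimilation): /n/ precedes the labial consonant /w/, so it assimilates in place to [m]. /ohuvjenweiguudu/ → ohuvjemweiguudu.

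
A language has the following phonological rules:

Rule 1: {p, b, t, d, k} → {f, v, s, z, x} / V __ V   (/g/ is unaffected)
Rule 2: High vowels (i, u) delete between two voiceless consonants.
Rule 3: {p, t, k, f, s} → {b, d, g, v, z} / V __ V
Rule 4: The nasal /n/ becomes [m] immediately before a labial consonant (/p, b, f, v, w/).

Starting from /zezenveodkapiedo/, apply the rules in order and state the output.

Rule 1 (intervocalic spirantization): /p/ is a stop between vowels /a/ and /i/, so it spirantizes to the fricative [f]. /d/ is a stop between vowels /e/ and /o/, so it spirantizes to the fricative [z]. /zezenveodkapiedo/ → zezenveodkafiezo.
Rule 2 (high vowel syncope): no segment meets the environment; /zezenveodkafiezo/ is unchanged.
Rule 3 (intervocalic voicing): /f/ is a voiceless obstruent between vowels /a/ and /i/, so it voices to [v]. /zezenveodkafiezo/ → zezenveodkaviezo.
Rule 4 (nasal place assimilation): /n/ precedes the labial consonant /v/, so it assimilates in place to [m]. /zezenveodkaviezo/ → zezemveodkaviezo.

zezemveodkaviezo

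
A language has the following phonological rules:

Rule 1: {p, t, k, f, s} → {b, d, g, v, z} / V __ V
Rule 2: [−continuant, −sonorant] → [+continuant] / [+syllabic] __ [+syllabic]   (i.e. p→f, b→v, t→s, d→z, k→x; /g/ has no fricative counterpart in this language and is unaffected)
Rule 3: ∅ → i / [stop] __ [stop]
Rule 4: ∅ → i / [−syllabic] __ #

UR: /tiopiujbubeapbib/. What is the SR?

Rule 1 (intervocalic voicing): /p/ is a voiceless obstruent between vowels /o/ and /i/, so it voices to [b]. /tiopiujbubeapbib/ → tiobiujbubeapbib.
Rule 2 (intervocalic spirantization): /b/ is a stop between vowels /o/ and /i/, so it spirantizes to the fricative [v]. /b/ is a stop between vowels /u/ and /e/, so it spirantizes to the fricative [v]. /tiobiujbubeapbib/ → tioviujbuveapbib.
Rule 3 (stop-cluster i-epenthesis): /p/ and /b/ form a stop–stop cluster, so [i] is inserted between them. /tioviujbuveapbib/ → tioviujbuveapibib.
Rule 4 (final i-epenthesis): the form ends in the consonant /b/, so [i] is inserted word-finally. /tioviujbuveapibib/ → tioviujbuveapibibi.

tioviujbuveapibibi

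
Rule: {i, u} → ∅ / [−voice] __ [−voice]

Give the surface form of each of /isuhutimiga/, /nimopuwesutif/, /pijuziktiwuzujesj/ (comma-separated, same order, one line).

/isuhutimiga/: /u/ is a high vowel flanked by voiceless consonants /s/ and /h/, so it deletes. /u/ is a high vowel flanked by voiceless consonants /h/ and /t/, so it deletes. → [ishtimiga].
/nimopuwesutif/: /u/ is a high vowel flanked by voiceless consonants /s/ and /t/, so it deletes. /i/ is a high vowel flanked by voiceless consonants /t/ and /f/, so it deletes. → [nimopuwestf].
/pijuziktiwuzujesj/: the rule's environment is not met; surfaces unchanged as [pijuziktiwuzujesj].

ishtimiga, nimopuwestf, pijuziktiwuzujesj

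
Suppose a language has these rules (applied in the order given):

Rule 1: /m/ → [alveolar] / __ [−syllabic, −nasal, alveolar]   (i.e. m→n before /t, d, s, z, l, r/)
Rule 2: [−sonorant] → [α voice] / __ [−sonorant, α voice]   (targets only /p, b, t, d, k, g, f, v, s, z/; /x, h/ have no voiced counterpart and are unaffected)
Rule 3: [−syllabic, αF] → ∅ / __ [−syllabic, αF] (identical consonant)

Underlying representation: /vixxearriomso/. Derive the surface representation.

vixearionso

Rule 1 (nasal place assimilation): /m/ precedes the alveolar consonant /s/, so it assimilates in place to [n]. /vixxearriomso/ → vixxearrionso.
Rule 2 (regressive voicing assimilation): no segment meets the environment; /vixxearrionso/ is unchanged.
Rule 3 (degemination): /xx/ is a geminate; the first /x/ deletes. /rr/ is a geminate; the first /r/ deletes. /vixxearrionso/ → vixearionso.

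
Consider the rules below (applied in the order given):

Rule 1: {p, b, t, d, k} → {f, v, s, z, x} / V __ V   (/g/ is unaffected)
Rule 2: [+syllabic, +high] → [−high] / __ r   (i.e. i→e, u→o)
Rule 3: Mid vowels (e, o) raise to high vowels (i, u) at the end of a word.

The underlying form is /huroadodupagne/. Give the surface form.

horoazozufagni

Rule 1 (intervocalic spirantization): /d/ is a stop between vowels /a/ and /o/, so it spirantizes to the fricative [z]. /d/ is a stop between vowels /o/ and /u/, so it spirantizes to the fricative [z]. /p/ is a stop between vowels /u/ and /a/, so it spirantizes to the fricative [f]. /huroadodupagne/ → huroazozufagne.
Rule 2 (pre-rhotic lowering): /u/ is a high vowel immediately before /r/, so it lowers to [o]. /huroazozufagne/ → horoazozufagne.
Rule 3 (final vowel raising): /e/ is a mid vowel in word-final position, so it raises to [i]. /horoazozufagne/ → horoazozufagni.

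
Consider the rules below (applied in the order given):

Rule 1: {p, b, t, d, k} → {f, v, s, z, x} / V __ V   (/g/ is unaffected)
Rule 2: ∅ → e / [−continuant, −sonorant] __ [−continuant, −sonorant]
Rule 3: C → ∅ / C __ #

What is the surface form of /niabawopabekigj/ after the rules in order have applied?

Rule 1 (intervocalic spirantization): /b/ is a stop between vowels /a/ and /a/, so it spirantizes to the fricative [v]. /p/ is a stop between vowels /o/ and /a/, so it spirantizes to the fricative [f]. /b/ is a stop between vowels /a/ and /e/, so it spirantizes to the fricative [v]. /k/ is a stop between vowels /e/ and /i/, so it spirantizes to the fricative [x]. /niabawopabekigj/ → niavawofavexigj.
Rule 2 (stop-cluster e-epenthesis): no segment meets the environment; /niavawofavexigj/ is unchanged.
Rule 3 (final cluster simplification): /j/ is the second consonant of a word-final cluster /gj/, so it deletes. /niavawofavexigj/ → niavawofavexig.

niavawofavexig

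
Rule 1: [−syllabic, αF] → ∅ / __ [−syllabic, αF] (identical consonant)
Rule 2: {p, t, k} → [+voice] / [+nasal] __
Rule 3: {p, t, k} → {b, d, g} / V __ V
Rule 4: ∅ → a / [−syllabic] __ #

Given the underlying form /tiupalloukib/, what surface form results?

Rule 1 (degemination): /ll/ is a geminate; the first /l/ deletes. /tiupalloukib/ → tiupaloukib.
Rule 2 (post-nasal voicing): no segment meets the environment; /tiupaloukib/ is unchanged.
Rule 3 (intervocalic voicing): /p/ is a voiceless stop between vowels /u/ and /a/, so it voices to [b]. /k/ is a voiceless stop between vowels /u/ and /i/, so it voices to [g]. /tiupaloukib/ → tiubalougib.
Rule 4 (final a-epenthesis): the form ends in the consonant /b/, so [a] is inserted word-finally. /tiubalougib/ → tiubalougiba.

tiubalougiba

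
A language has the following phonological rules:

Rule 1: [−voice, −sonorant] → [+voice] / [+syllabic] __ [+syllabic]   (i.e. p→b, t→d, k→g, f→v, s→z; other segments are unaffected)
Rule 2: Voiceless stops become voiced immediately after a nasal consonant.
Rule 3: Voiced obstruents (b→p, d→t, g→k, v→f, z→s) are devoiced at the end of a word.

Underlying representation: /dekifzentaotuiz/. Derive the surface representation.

degifzendaoduis

Rule 1 (intervocalic voicing): /k/ is a voiceless obstruent between vowels /e/ and /i/, so it voices to [g]. /t/ is a voiceless obstruent between vowels /o/ and /u/, so it voices to [d]. /dekifzentaotuiz/ → degifzentaoduiz.
Rule 2 (post-nasal voicing): /t/ is a voiceless stop immediately after the nasal /n/, so it voices to [d]. /degifzentaoduiz/ → degifzendaoduiz.
Rule 3 (final devoicing): /z/ is a voiced obstruent in word-final position, so it devoices to [s]. /degifzendaoduiz/ → degifzendaoduis.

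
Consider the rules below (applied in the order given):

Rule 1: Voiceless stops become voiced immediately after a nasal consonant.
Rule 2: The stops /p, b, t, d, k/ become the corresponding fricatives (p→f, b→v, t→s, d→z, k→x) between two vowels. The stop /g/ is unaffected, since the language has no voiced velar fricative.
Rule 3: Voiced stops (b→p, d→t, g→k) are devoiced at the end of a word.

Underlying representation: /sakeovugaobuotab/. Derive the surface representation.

saxeovugaovuosap

Rule 1 (post-nasal voicing): no segment meets the environment; /sakeovugaobuotab/ is unchanged.
Rule 2 (intervocalic spirantization): /k/ is a stop between vowels /a/ and /e/, so it spirantizes to the fricative [x]. /b/ is a stop between vowels /o/ and /u/, so it spirantizes to the fricative [v]. /t/ is a stop between vowels /o/ and /a/, so it spirantizes to the fricative [s]. /sakeovugaobuotab/ → saxeovugaovuosab.
Rule 3 (final devoicing): /b/ is a voiced stop in word-final position, so it devoices to [p]. /saxeovugaovuosab/ → saxeovugaovuosap.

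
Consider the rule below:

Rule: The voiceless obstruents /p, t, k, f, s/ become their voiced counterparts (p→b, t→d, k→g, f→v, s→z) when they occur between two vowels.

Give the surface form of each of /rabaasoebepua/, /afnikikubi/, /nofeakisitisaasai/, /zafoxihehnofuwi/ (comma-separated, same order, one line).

/rabaasoebepua/: /s/ is a voiceless obstruent between vowels /a/ and /o/, so it voices to [z]. /p/ is a voiceless obstruent between vowels /e/ and /u/, so it voices to [b]. → [rabaazoebebua].
/afnikikubi/: /k/ is a voiceless obstruent between vowels /i/ and /i/, so it voices to [g]. /k/ is a voiceless obstruent between vowels /i/ and /u/, so it voices to [g]. → [afnigigubi].
/nofeakisitisaasai/: /f/ is a voiceless obstruent between vowels /o/ and /e/, so it voices to [v]. /k/ is a voiceless obstruent between vowels /a/ and /i/, so it voices to [g]. /s/ is a voiceless obstruent between vowels /i/ and /i/, so it voices to [z]. /t/ is a voiceless obstruent between vowels /i/ and /i/, so it voices to [d]. /s/ is a voiceless obstruent between vowels /i/ and /a/, so it voices to [z]. /s/ is a voiceless obstruent between vowels /a/ and /a/, so it voices to [z]. → [noveagizidizaazai].
/zafoxihehnofuwi/: /f/ is a voiceless obstruent between vowels /a/ and /o/, so it voices to [v]. /f/ is a voiceless obstruent between vowels /o/ and /u/, so it voices to [v]. → [zavoxihehnovuwi].

rabaazoebebua, afnigigubi, noveagizidizaazai, zavoxihehnovuwi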